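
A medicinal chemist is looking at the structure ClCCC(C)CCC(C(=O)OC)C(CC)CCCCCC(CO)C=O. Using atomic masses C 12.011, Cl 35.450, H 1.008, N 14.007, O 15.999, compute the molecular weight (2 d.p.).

First, the molecular formula is C20H37ClO4 (counting implicit H from valence).
  C: 20 × 12.011 = 240.220
  Cl: 1 × 35.450 = 35.450
  H: 37 × 1.008 = 37.296
  O: 4 × 15.999 = 63.996
Sum: 20×12.011 + 1×35.450 + 37×1.008 + 4×15.999 = 376.962 → 376.96 g/mol.

376.96 g/mol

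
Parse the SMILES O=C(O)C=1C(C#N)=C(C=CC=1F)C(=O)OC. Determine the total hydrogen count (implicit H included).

Walk through each heavy atom and fill implicit hydrogens from standard valence (C 4, N 3, O 2, S 2, halogen 1):
  atom 1: O, bond orders sum to 2 (valence 2) → 0 H
  atom 2: C, bond orders sum to 4 (valence 4) → 0 H
  atom 3: O, bond orders sum to 1 (valence 2) → 1 H
  atom 4: C, bond orders sum to 4 (valence 4) → 0 H
  atom 5: C, bond orders sum to 4 (valence 4) → 0 H
  atom 6: C, bond orders sum to 4 (valence 4) → 0 H
  atom 7: N, bond orders sum to 3 (valence 3) → 0 H
  atom 8: C, bond orders sum to 4 (valence 4) → 0 H
  atom 9: C, bond orders sum to 3 (valence 4) → 1 H
  atom 10: C, bond orders sum to 3 (valence 4) → 1 H
  atom 11: C, bond orders sum to 4 (valence 4) → 0 H
  atom 12: F (halogen, monovalent) → 0 H
  atom 13: C, bond orders sum to 4 (valence 4) → 0 H
  atom 14: O, bond orders sum to 2 (valence 2) → 0 H
  atom 15: O, bond orders sum to 2 (valence 2) → 0 H
  atom 16: C, bond orders sum to 1 (valence 4) → 3 H
Total hydrogens: 6.

6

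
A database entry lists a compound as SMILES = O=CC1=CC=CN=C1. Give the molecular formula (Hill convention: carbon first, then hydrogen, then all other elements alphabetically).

Walk through each heavy atom and fill implicit hydrogens from standard valence (C 4, N 3, O 2, S 2, halogen 1):
  atom 1: O, bond orders sum to 2 (valence 2) → 0 H
  atom 2: C, bond orders sum to 3 (valence 4) → 1 H
  atom 3: C, bond orders sum to 4 (valence 4) → 0 H
  atom 4: C, bond orders sum to 3 (valence 4) → 1 H
  atom 5: C, bond orders sum to 3 (valence 4) → 1 H
  atom 6: C, bond orders sum to 3 (valence 4) → 1 H
  atom 7: N, bond orders sum to 3 (valence 3) → 0 H
  atom 8: C, bond orders sum to 3 (valence 4) → 1 H
Totals → C:6, H:5, N:1, O:1.
In Hill order: C6H5NO.

C6H5NO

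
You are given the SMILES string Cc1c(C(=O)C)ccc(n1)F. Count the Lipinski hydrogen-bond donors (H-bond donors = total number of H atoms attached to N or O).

Donors: find every N or O and count the H atoms it carries.
  atom 5 (O): bond orders sum to 2 → 0 H
  atom 10 (N): bond orders sum to 3 → 0 H
Lipinski HBD = 0.

0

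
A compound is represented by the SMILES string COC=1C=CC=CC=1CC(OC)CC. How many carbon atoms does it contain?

Count every carbon token in the SMILES (each C, including those in ring-closure positions and inside branches).
Carbon count: 12.

12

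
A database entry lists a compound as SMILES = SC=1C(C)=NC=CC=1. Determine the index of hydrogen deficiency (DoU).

Molecular formula: C6H7NS.
DoU = (2C + 2 + N − H − X) / 2, where X is the halogen count and O/S are ignored.
    = (2·6 + 2 + 1 − 7 − 0) / 2 = 8 / 2 = 4.

4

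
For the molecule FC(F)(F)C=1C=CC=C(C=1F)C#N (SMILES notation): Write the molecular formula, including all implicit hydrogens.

C8H3F4N

Walk through each heavy atom and fill implicit hydrogens from standard valence (C 4, N 3, O 2, S 2, halogen 1):
  atom 1: F (halogen, monovalent) → 0 H
  atom 2: C, bond orders sum to 4 (valence 4) → 0 H
  atom 3: F (halogen, monovalent) → 0 H
  atom 4: F (halogen, monovalent) → 0 H
  atom 5: C, bond orders sum to 4 (valence 4) → 0 H
  atom 6: C, bond orders sum to 3 (valence 4) → 1 H
  atom 7: C, bond orders sum to 3 (valence 4) → 1 H
  atom 8: C, bond orders sum to 3 (valence 4) → 1 H
  atom 9: C, bond orders sum to 4 (valence 4) → 0 H
  atom 10: C, bond orders sum to 4 (valence 4) → 0 H
  atom 11: F (halogen, monovalent) → 0 H
  atom 12: C, bond orders sum to 4 (valence 4) → 0 H
  atom 13: N, bond orders sum to 3 (valence 3) → 0 H
Totals → C:8, H:3, F:4, N:1.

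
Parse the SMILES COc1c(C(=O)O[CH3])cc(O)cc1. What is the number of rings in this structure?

1

In SMILES, each pair of matching ring-closure digits denotes one ring-closing bond; the number of such bonds equals the number of independent rings.
Ring-closure bonds here: 1.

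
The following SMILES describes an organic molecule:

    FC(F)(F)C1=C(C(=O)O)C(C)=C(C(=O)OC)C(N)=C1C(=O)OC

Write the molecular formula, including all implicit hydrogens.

Walk through each heavy atom and fill implicit hydrogens from standard valence (C 4, N 3, O 2, S 2, halogen 1):
  atom 1: F (halogen, monovalent) → 0 H
  atom 2: C, bond orders sum to 4 (valence 4) → 0 H
  atom 3: F (halogen, monovalent) → 0 H
  atom 4: F (halogen, monovalent) → 0 H
  atom 5: C, bond orders sum to 4 (valence 4) → 0 H
  atom 6: C, bond orders sum to 4 (valence 4) → 0 H
  atom 7: C, bond orders sum to 4 (valence 4) → 0 H
  atom 8: O, bond orders sum to 2 (valence 2) → 0 H
  atom 9: O, bond orders sum to 1 (valence 2) → 1 H
  atom 10: C, bond orders sum to 4 (valence 4) → 0 H
  atom 11: C, bond orders sum to 1 (valence 4) → 3 H
  atom 12: C, bond orders sum to 4 (valence 4) → 0 H
  atom 13: C, bond orders sum to 4 (valence 4) → 0 H
  atom 14: O, bond orders sum to 2 (valence 2) → 0 H
  atom 15: O, bond orders sum to 2 (valence 2) → 0 H
  atom 16: C, bond orders sum to 1 (valence 4) → 3 H
  atom 17: C, bond orders sum to 4 (valence 4) → 0 H
  atom 18: N, bond orders sum to 1 (valence 3) → 2 H
  atom 19: C, bond orders sum to 4 (valence 4) → 0 H
  atom 20: C, bond orders sum to 4 (valence 4) → 0 H
  atom 21: O, bond orders sum to 2 (valence 2) → 0 H
  atom 22: O, bond orders sum to 2 (valence 2) → 0 H
  atom 23: C, bond orders sum to 1 (valence 4) → 3 H
Totals → C:13, H:12, F:3, N:1, O:6.
In Hill order: C13H12F3NO6.

C13H12F3NO6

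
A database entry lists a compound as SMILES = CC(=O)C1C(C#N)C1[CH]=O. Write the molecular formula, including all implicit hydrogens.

C7H7NO2

Walk through each heavy atom and fill implicit hydrogens from standard valence (C 4, N 3, O 2, S 2, halogen 1):
  atom 1: C, bond orders sum to 1 (valence 4) → 3 H
  atom 2: C, bond orders sum to 4 (valence 4) → 0 H
  atom 3: O, bond orders sum to 2 (valence 2) → 0 H
  atom 4: C, bond orders sum to 3 (valence 4) → 1 H
  atom 5: C, bond orders sum to 3 (valence 4) → 1 H
  atom 6: C, bond orders sum to 4 (valence 4) → 0 H
  atom 7: N, bond orders sum to 3 (valence 3) → 0 H
  atom 8: C, bond orders sum to 3 (valence 4) → 1 H
  atom 9: C with explicit H count 1
  atom 10: O, bond orders sum to 2 (valence 2) → 0 H
Totals → C:7, H:7, N:1, O:2.
In Hill order: C7H7NO2.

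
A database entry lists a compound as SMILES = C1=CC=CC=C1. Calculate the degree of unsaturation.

Degree of unsaturation = (number of rings) + (number of π bonds).
Ring closures in the SMILES: 1.
π bonds: 3 double bonds (each 1 DoU) → 3 DoU from unsaturation.
Total DoU = 1 + 3 = 4.

4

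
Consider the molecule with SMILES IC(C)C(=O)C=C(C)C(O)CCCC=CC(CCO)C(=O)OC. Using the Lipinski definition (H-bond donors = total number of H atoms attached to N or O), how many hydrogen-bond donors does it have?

Donors: find every N or O and count the H atoms it carries.
  atom 5 (O): bond orders sum to 2 → 0 H
  atom 10 (O): bond orders sum to 1 → 1 H
  atom 19 (O): bond orders sum to 1 → 1 H
  atom 21 (O): bond orders sum to 2 → 0 H
  atom 22 (O): bond orders sum to 2 → 0 H
Lipinski HBD = 2.

2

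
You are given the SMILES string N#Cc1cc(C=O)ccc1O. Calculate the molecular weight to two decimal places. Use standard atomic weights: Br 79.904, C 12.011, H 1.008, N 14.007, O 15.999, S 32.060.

147.13 g/mol

First, the molecular formula is C8H5NO2 (counting implicit H from valence).
  C: 8 × 12.011 = 96.088
  H: 5 × 1.008 = 5.040
  N: 1 × 14.007 = 14.007
  O: 2 × 15.999 = 31.998
Sum: 8×12.011 + 5×1.008 + 1×14.007 + 2×15.999 = 147.133 → 147.13 g/mol.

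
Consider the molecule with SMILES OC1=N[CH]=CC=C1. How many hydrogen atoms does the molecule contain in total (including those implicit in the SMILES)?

5

Walk through each heavy atom and fill implicit hydrogens from standard valence (C 4, N 3, O 2, S 2, halogen 1):
  atom 1: O, bond orders sum to 1 (valence 2) → 1 H
  atom 2: C, bond orders sum to 4 (valence 4) → 0 H
  atom 3: N, bond orders sum to 3 (valence 3) → 0 H
  atom 4: C with explicit H count 1
  atom 5: C, bond orders sum to 3 (valence 4) → 1 H
  atom 6: C, bond orders sum to 3 (valence 4) → 1 H
  atom 7: C, bond orders sum to 3 (valence 4) → 1 H
Total hydrogens: 5.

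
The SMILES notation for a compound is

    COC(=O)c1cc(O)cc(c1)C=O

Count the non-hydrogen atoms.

Every atom symbol written in the SMILES (organic subset) is one heavy atom; implicit H are not written.
Heavy atoms by element → C:9, O:4.
Total: 13.

13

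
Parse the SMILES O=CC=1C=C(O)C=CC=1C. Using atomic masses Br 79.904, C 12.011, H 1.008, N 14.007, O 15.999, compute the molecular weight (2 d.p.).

First, the molecular formula is C8H8O2 (counting implicit H from valence).
  C: 8 × 12.011 = 96.088
  H: 8 × 1.008 = 8.064
  O: 2 × 15.999 = 31.998
Sum: 8×12.011 + 8×1.008 + 2×15.999 = 136.150 → 136.15 g/mol.

136.15 g/mol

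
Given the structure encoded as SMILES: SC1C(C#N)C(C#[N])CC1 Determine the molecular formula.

Walk through each heavy atom and fill implicit hydrogens from standard valence (C 4, N 3, O 2, S 2, halogen 1):
  atom 1: S, bond orders sum to 1 (valence 2) → 1 H
  atom 2: C, bond orders sum to 3 (valence 4) → 1 H
  atom 3: C, bond orders sum to 3 (valence 4) → 1 H
  atom 4: C, bond orders sum to 4 (valence 4) → 0 H
  atom 5: N, bond orders sum to 3 (valence 3) → 0 H
  atom 6: C, bond orders sum to 3 (valence 4) → 1 H
  atom 7: C, bond orders sum to 4 (valence 4) → 0 H
  atom 8: N with explicit H count 0
  atom 9: C, bond orders sum to 2 (valence 4) → 2 H
  atom 10: C, bond orders sum to 2 (valence 4) → 2 H
Totals → C:7, H:8, N:2, S:1.

C7H8N2S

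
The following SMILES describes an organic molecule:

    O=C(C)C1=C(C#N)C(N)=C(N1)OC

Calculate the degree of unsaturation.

6

Degree of unsaturation = (number of rings) + (number of π bonds).
Ring closures in the SMILES: 1.
π bonds: 3 double bonds (each 1 DoU), 1 triple bond (each 2 DoU) → 5 DoU from unsaturation.
Total DoU = 1 + 5 = 6.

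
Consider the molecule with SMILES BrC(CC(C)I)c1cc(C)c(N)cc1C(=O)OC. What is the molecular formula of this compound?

C13H17BrINO2

Walk through each heavy atom and fill implicit hydrogens from standard valence (C 4, N 3, O 2, S 2, halogen 1); for lowercase aromatic atoms, an aromatic c carries 1 H when it has two neighbours and 0 H with three, and aromatic n carries 0 H:
  atom 1: Br (halogen, monovalent) → 0 H
  atom 2: C, bond orders sum to 3 (valence 4) → 1 H
  atom 3: C, bond orders sum to 2 (valence 4) → 2 H
  atom 4: C, bond orders sum to 3 (valence 4) → 1 H
  atom 5: C, bond orders sum to 1 (valence 4) → 3 H
  atom 6: I (halogen, monovalent) → 0 H
  atom 7: aromatic c, 3 neighbours → 0 H
  atom 8: aromatic c, 2 neighbours → 1 H
  atom 9: aromatic c, 3 neighbours → 0 H
  atom 10: C, bond orders sum to 1 (valence 4) → 3 H
  atom 11: aromatic c, 3 neighbours → 0 H
  atom 12: N, bond orders sum to 1 (valence 3) → 2 H
  atom 13: aromatic c, 2 neighbours → 1 H
  atom 14: aromatic c, 3 neighbours → 0 H
  atom 15: C, bond orders sum to 4 (valence 4) → 0 H
  atom 16: O, bond orders sum to 2 (valence 2) → 0 H
  atom 17: O, bond orders sum to 2 (valence 2) → 0 H
  atom 18: C, bond orders sum to 1 (valence 4) → 3 H
Totals → C:13, H:17, Br:1, I:1, N:1, O:2.
In Hill order: C13H17BrINO2.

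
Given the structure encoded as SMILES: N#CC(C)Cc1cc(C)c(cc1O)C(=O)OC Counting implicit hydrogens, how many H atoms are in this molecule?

15

Walk through each heavy atom and fill implicit hydrogens from standard valence (C 4, N 3, O 2, S 2, halogen 1); for lowercase aromatic atoms, an aromatic c carries 1 H when it has two neighbours and 0 H with three, and aromatic n carries 0 H:
  atom 1: N, bond orders sum to 3 (valence 3) → 0 H
  atom 2: C, bond orders sum to 4 (valence 4) → 0 H
  atom 3: C, bond orders sum to 3 (valence 4) → 1 H
  atom 4: C, bond orders sum to 1 (valence 4) → 3 H
  atom 5: C, bond orders sum to 2 (valence 4) → 2 H
  atom 6: aromatic c, 3 neighbours → 0 H
  atom 7: aromatic c, 2 neighbours → 1 H
  atom 8: aromatic c, 3 neighbours → 0 H
  atom 9: C, bond orders sum to 1 (valence 4) → 3 H
  atom 10: aromatic c, 3 neighbours → 0 H
  atom 11: aromatic c, 2 neighbours → 1 H
  atom 12: aromatic c, 3 neighbours → 0 H
  atom 13: O, bond orders sum to 1 (valence 2) → 1 H
  atom 14: C, bond orders sum to 4 (valence 4) → 0 H
  atom 15: O, bond orders sum to 2 (valence 2) → 0 H
  atom 16: O, bond orders sum to 2 (valence 2) → 0 H
  atom 17: C, bond orders sum to 1 (valence 4) → 3 H
Total hydrogens: 15.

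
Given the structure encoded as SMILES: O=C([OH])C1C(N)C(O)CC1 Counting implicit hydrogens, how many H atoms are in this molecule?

Walk through each heavy atom and fill implicit hydrogens from standard valence (C 4, N 3, O 2, S 2, halogen 1):
  atom 1: O, bond orders sum to 2 (valence 2) → 0 H
  atom 2: C, bond orders sum to 4 (valence 4) → 0 H
  atom 3: O with explicit H count 1
  atom 4: C, bond orders sum to 3 (valence 4) → 1 H
  atom 5: C, bond orders sum to 3 (valence 4) → 1 H
  atom 6: N, bond orders sum to 1 (valence 3) → 2 H
  atom 7: C, bond orders sum to 3 (valence 4) → 1 H
  atom 8: O, bond orders sum to 1 (valence 2) → 1 H
  atom 9: C, bond orders sum to 2 (valence 4) → 2 H
  atom 10: C, bond orders sum to 2 (valence 4) → 2 H
Total hydrogens: 11.

11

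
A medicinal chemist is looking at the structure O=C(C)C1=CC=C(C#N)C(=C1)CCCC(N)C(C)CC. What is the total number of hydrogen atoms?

24

Walk through each heavy atom and fill implicit hydrogens from standard valence (C 4, N 3, O 2, S 2, halogen 1):
  atom 1: O, bond orders sum to 2 (valence 2) → 0 H
  atom 2: C, bond orders sum to 4 (valence 4) → 0 H
  atom 3: C, bond orders sum to 1 (valence 4) → 3 H
  atom 4: C, bond orders sum to 4 (valence 4) → 0 H
  atom 5: C, bond orders sum to 3 (valence 4) → 1 H
  atom 6: C, bond orders sum to 3 (valence 4) → 1 H
  atom 7: C, bond orders sum to 4 (valence 4) → 0 H
  atom 8: C, bond orders sum to 4 (valence 4) → 0 H
  atom 9: N, bond orders sum to 3 (valence 3) → 0 H
  atom 10: C, bond orders sum to 4 (valence 4) → 0 H
  atom 11: C, bond orders sum to 3 (valence 4) → 1 H
  atom 12: C, bond orders sum to 2 (valence 4) → 2 H
  atom 13: C, bond orders sum to 2 (valence 4) → 2 H
  atom 14: C, bond orders sum to 2 (valence 4) → 2 H
  atom 15: C, bond orders sum to 3 (valence 4) → 1 H
  atom 16: N, bond orders sum to 1 (valence 3) → 2 H
  atom 17: C, bond orders sum to 3 (valence 4) → 1 H
  atom 18: C, bond orders sum to 1 (valence 4) → 3 H
  atom 19: C, bond orders sum to 2 (valence 4) → 2 H
  atom 20: C, bond orders sum to 1 (valence 4) → 3 H
Total hydrogens: 24.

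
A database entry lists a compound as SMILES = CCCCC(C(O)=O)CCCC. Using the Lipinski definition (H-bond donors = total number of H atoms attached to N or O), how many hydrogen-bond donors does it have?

Donors: find every N or O and count the H atoms it carries.
  atom 7 (O): bond orders sum to 1 → 1 H
  atom 8 (O): bond orders sum to 2 → 0 H
Lipinski HBD = 1.

1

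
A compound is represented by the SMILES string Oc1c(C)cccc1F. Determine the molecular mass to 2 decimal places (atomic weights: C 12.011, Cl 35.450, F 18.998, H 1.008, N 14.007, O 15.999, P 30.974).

First, the molecular formula is C7H7FO (counting implicit H from valence).
  C: 7 × 12.011 = 84.077
  F: 1 × 18.998 = 18.998
  H: 7 × 1.008 = 7.056
  O: 1 × 15.999 = 15.999
Sum: 7×12.011 + 1×18.998 + 7×1.008 + 1×15.999 = 126.130 → 126.13 g/mol.

126.13 g/mol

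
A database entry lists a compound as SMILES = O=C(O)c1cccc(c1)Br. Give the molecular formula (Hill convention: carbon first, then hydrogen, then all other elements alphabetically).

Walk through each heavy atom and fill implicit hydrogens from standard valence (C 4, N 3, O 2, S 2, halogen 1); for lowercase aromatic atoms, an aromatic c carries 1 H when it has two neighbours and 0 H with three, and aromatic n carries 0 H:
  atom 1: O, bond orders sum to 2 (valence 2) → 0 H
  atom 2: C, bond orders sum to 4 (valence 4) → 0 H
  atom 3: O, bond orders sum to 1 (valence 2) → 1 H
  atom 4: aromatic c, 3 neighbours → 0 H
  atom 5: aromatic c, 2 neighbours → 1 H
  atom 6: aromatic c, 2 neighbours → 1 H
  atom 7: aromatic c, 2 neighbours → 1 H
  atom 8: aromatic c, 3 neighbours → 0 H
  atom 9: aromatic c, 2 neighbours → 1 H
  atom 10: Br (halogen, monovalent) → 0 H
Totals → C:7, H:5, Br:1, O:2.

C7H5BrO2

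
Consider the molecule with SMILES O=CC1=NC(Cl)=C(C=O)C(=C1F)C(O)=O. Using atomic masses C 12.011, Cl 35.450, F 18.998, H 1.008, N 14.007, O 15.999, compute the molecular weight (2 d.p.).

First, the molecular formula is C8H3ClFNO4 (counting implicit H from valence).
  C: 8 × 12.011 = 96.088
  Cl: 1 × 35.450 = 35.450
  F: 1 × 18.998 = 18.998
  H: 3 × 1.008 = 3.024
  N: 1 × 14.007 = 14.007
  O: 4 × 15.999 = 63.996
Sum: 8×12.011 + 1×35.450 + 1×18.998 + 3×1.008 + 1×14.007 + 4×15.999 = 231.563 → 231.56 g/mol.

231.56 g/mol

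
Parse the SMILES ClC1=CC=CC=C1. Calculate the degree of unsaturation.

Degree of unsaturation = (number of rings) + (number of π bonds).
Ring closures in the SMILES: 1.
π bonds: 3 double bonds (each 1 DoU) → 3 DoU from unsaturation.
Total DoU = 1 + 3 = 4.

4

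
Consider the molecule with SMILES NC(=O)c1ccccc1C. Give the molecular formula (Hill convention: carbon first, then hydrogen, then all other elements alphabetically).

Walk through each heavy atom and fill implicit hydrogens from standard valence (C 4, N 3, O 2, S 2, halogen 1); for lowercase aromatic atoms, an aromatic c carries 1 H when it has two neighbours and 0 H with three, and aromatic n carries 0 H:
  atom 1: N, bond orders sum to 1 (valence 3) → 2 H
  atom 2: C, bond orders sum to 4 (valence 4) → 0 H
  atom 3: O, bond orders sum to 2 (valence 2) → 0 H
  atom 4: aromatic c, 3 neighbours → 0 H
  atom 5: aromatic c, 2 neighbours → 1 H
  atom 6: aromatic c, 2 neighbours → 1 H
  atom 7: aromatic c, 2 neighbours → 1 H
  atom 8: aromatic c, 2 neighbours → 1 H
  atom 9: aromatic c, 3 neighbours → 0 H
  atom 10: C, bond orders sum to 1 (valence 4) → 3 H
Totals → C:8, H:9, N:1, O:1.

C8H9NO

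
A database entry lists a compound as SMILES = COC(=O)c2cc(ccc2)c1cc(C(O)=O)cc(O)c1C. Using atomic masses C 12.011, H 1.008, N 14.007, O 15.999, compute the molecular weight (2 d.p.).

286.28 g/mol

First, the molecular formula is C16H14O5 (counting implicit H from valence).
  C: 16 × 12.011 = 192.176
  H: 14 × 1.008 = 14.112
  O: 5 × 15.999 = 79.995
Sum: 16×12.011 + 14×1.008 + 5×15.999 = 286.283 → 286.28 g/mol.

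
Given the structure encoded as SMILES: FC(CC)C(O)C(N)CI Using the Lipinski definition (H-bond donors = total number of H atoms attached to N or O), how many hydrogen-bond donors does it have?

3

Donors: find every N or O and count the H atoms it carries.
  atom 6 (O): bond orders sum to 1 → 1 H
  atom 8 (N): bond orders sum to 1 → 2 H
Lipinski HBD = 3.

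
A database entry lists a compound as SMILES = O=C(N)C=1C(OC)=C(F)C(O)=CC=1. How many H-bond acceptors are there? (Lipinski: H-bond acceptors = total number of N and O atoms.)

4

N atoms: 1; O atoms: 3.
Lipinski HBA = 1 + 3 = 4.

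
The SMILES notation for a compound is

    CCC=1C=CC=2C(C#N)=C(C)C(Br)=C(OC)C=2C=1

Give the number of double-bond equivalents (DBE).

Degree of unsaturation = (number of rings) + (number of π bonds).
Ring closures in the SMILES: 2.
π bonds: 5 double bonds (each 1 DoU), 1 triple bond (each 2 DoU) → 7 DoU from unsaturation.
Total DoU = 2 + 7 = 9.

9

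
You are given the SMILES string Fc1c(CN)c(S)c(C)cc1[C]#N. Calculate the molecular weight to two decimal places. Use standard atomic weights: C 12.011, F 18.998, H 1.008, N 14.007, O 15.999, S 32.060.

196.24 g/mol

First, the molecular formula is C9H9FN2S (counting implicit H from valence).
  C: 9 × 12.011 = 108.099
  F: 1 × 18.998 = 18.998
  H: 9 × 1.008 = 9.072
  N: 2 × 14.007 = 28.014
  S: 1 × 32.060 = 32.060
Sum: 9×12.011 + 1×18.998 + 9×1.008 + 2×14.007 + 1×32.060 = 196.243 → 196.24 g/mol.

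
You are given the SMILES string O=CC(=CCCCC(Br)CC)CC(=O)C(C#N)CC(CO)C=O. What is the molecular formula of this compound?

Walk through each heavy atom and fill implicit hydrogens from standard valence (C 4, N 3, O 2, S 2, halogen 1):
  atom 1: O, bond orders sum to 2 (valence 2) → 0 H
  atom 2: C, bond orders sum to 3 (valence 4) → 1 H
  atom 3: C, bond orders sum to 4 (valence 4) → 0 H
  atom 4: C, bond orders sum to 3 (valence 4) → 1 H
  atom 5: C, bond orders sum to 2 (valence 4) → 2 H
  atom 6: C, bond orders sum to 2 (valence 4) → 2 H
  atom 7: C, bond orders sum to 2 (valence 4) → 2 H
  atom 8: C, bond orders sum to 3 (valence 4) → 1 H
  atom 9: Br (halogen, monovalent) → 0 H
  atom 10: C, bond orders sum to 2 (valence 4) → 2 H
  atom 11: C, bond orders sum to 1 (valence 4) → 3 H
  atom 12: C, bond orders sum to 2 (valence 4) → 2 H
  atom 13: C, bond orders sum to 4 (valence 4) → 0 H
  atom 14: O, bond orders sum to 2 (valence 2) → 0 H
  atom 15: C, bond orders sum to 3 (valence 4) → 1 H
  atom 16: C, bond orders sum to 4 (valence 4) → 0 H
  atom 17: N, bond orders sum to 3 (valence 3) → 0 H
  atom 18: C, bond orders sum to 2 (valence 4) → 2 H
  atom 19: C, bond orders sum to 3 (valence 4) → 1 H
  atom 20: C, bond orders sum to 2 (valence 4) → 2 H
  atom 21: O, bond orders sum to 1 (valence 2) → 1 H
  atom 22: C, bond orders sum to 3 (valence 4) → 1 H
  atom 23: O, bond orders sum to 2 (valence 2) → 0 H
Totals → C:17, H:24, Br:1, N:1, O:4.

C17H24BrNO4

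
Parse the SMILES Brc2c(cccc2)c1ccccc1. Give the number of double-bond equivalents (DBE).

Molecular formula: C12H9Br.
DoU = (2C + 2 + N − H − X) / 2, where X is the halogen count and O/S are ignored.
    = (2·12 + 2 + 0 − 9 − 1) / 2 = 16 / 2 = 8.

8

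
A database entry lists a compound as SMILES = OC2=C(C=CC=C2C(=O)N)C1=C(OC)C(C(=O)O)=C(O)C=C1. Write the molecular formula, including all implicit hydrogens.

C15H13NO6

Walk through each heavy atom and fill implicit hydrogens from standard valence (C 4, N 3, O 2, S 2, halogen 1):
  atom 1: O, bond orders sum to 1 (valence 2) → 1 H
  atom 2: C, bond orders sum to 4 (valence 4) → 0 H
  atom 3: C, bond orders sum to 4 (valence 4) → 0 H
  atom 4: C, bond orders sum to 3 (valence 4) → 1 H
  atom 5: C, bond orders sum to 3 (valence 4) → 1 H
  atom 6: C, bond orders sum to 3 (valence 4) → 1 H
  atom 7: C, bond orders sum to 4 (valence 4) → 0 H
  atom 8: C, bond orders sum to 4 (valence 4) → 0 H
  atom 9: O, bond orders sum to 2 (valence 2) → 0 H
  atom 10: N, bond orders sum to 1 (valence 3) → 2 H
  atom 11: C, bond orders sum to 4 (valence 4) → 0 H
  atom 12: C, bond orders sum to 4 (valence 4) → 0 H
  atom 13: O, bond orders sum to 2 (valence 2) → 0 H
  atom 14: C, bond orders sum to 1 (valence 4) → 3 H
  atom 15: C, bond orders sum to 4 (valence 4) → 0 H
  atom 16: C, bond orders sum to 4 (valence 4) → 0 H
  atom 17: O, bond orders sum to 2 (valence 2) → 0 H
  atom 18: O, bond orders sum to 1 (valence 2) → 1 H
  atom 19: C, bond orders sum to 4 (valence 4) → 0 H
  atom 20: O, bond orders sum to 1 (valence 2) → 1 H
  atom 21: C, bond orders sum to 3 (valence 4) → 1 H
  atom 22: C, bond orders sum to 3 (valence 4) → 1 H
Totals → C:15, H:13, N:1, O:6.
In Hill order: C15H13NO6.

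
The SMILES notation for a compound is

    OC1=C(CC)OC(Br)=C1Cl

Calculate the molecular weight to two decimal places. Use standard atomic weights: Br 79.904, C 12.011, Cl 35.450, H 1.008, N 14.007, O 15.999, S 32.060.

First, the molecular formula is C6H6BrClO2 (counting implicit H from valence).
  Br: 1 × 79.904 = 79.904
  C: 6 × 12.011 = 72.066
  Cl: 1 × 35.450 = 35.450
  H: 6 × 1.008 = 6.048
  O: 2 × 15.999 = 31.998
Sum: 1×79.904 + 6×12.011 + 1×35.450 + 6×1.008 + 2×15.999 = 225.466 → 225.47 g/mol.

225.47 g/mol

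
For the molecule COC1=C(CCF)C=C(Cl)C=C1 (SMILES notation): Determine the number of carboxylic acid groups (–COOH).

0

Scan the SMILES for the carboxylic acid motif — none present.
Groups that are present: 1 ether.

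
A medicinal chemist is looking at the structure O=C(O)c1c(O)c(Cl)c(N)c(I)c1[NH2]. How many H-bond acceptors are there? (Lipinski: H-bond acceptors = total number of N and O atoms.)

N atoms: 2; O atoms: 3.
Lipinski HBA = 2 + 3 = 5.

5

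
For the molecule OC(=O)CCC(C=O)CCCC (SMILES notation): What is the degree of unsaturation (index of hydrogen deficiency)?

Degree of unsaturation = (number of rings) + (number of π bonds).
Ring closures in the SMILES: 0.
π bonds: 2 double bonds (each 1 DoU) → 2 DoU from unsaturation.
Total DoU = 0 + 2 = 2.

2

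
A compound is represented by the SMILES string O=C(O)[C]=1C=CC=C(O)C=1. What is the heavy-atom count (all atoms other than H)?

Every atom symbol written in the SMILES (organic subset) is one heavy atom; implicit H are not written.
Heavy atoms by element → C:7, O:3.
Total: 10.

10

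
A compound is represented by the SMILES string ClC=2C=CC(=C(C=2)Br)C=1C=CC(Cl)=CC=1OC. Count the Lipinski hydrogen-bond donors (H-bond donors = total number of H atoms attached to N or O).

Donors: find every N or O and count the H atoms it carries.
  atom 16 (O): bond orders sum to 2 → 0 H
Lipinski HBD = 0.

0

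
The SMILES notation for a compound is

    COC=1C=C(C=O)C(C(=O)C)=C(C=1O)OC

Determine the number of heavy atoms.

16

Every atom symbol written in the SMILES (organic subset) is one heavy atom; implicit H are not written.
Heavy atoms by element → C:11, O:5.
Total: 16.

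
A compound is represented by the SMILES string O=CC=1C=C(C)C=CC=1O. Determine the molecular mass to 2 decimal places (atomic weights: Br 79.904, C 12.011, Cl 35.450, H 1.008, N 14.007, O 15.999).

First, the molecular formula is C8H8O2 (counting implicit H from valence).
  C: 8 × 12.011 = 96.088
  H: 8 × 1.008 = 8.064
  O: 2 × 15.999 = 31.998
Sum: 8×12.011 + 8×1.008 + 2×15.999 = 136.150 → 136.15 g/mol.

136.15 g/mol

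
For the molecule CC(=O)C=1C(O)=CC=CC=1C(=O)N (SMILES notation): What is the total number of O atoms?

3

Scan the SMILES for O atoms (remember two-letter symbols like Cl and Br are single atoms).
Oxygen count: 3.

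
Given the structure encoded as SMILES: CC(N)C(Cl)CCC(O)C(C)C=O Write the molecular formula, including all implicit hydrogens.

Walk through each heavy atom and fill implicit hydrogens from standard valence (C 4, N 3, O 2, S 2, halogen 1):
  atom 1: C, bond orders sum to 1 (valence 4) → 3 H
  atom 2: C, bond orders sum to 3 (valence 4) → 1 H
  atom 3: N, bond orders sum to 1 (valence 3) → 2 H
  atom 4: C, bond orders sum to 3 (valence 4) → 1 H
  atom 5: Cl (halogen, monovalent) → 0 H
  atom 6: C, bond orders sum to 2 (valence 4) → 2 H
  atom 7: C, bond orders sum to 2 (valence 4) → 2 H
  atom 8: C, bond orders sum to 3 (valence 4) → 1 H
  atom 9: O, bond orders sum to 1 (valence 2) → 1 H
  atom 10: C, bond orders sum to 3 (valence 4) → 1 H
  atom 11: C, bond orders sum to 1 (valence 4) → 3 H
  atom 12: C, bond orders sum to 3 (valence 4) → 1 H
  atom 13: O, bond orders sum to 2 (valence 2) → 0 H
Totals → C:9, H:18, Cl:1, N:1, O:2.

C9H18ClNO2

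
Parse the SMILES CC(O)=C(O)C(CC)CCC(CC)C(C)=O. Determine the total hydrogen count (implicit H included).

24

Walk through each heavy atom and fill implicit hydrogens from standard valence (C 4, N 3, O 2, S 2, halogen 1):
  atom 1: C, bond orders sum to 1 (valence 4) → 3 H
  atom 2: C, bond orders sum to 4 (valence 4) → 0 H
  atom 3: O, bond orders sum to 1 (valence 2) → 1 H
  atom 4: C, bond orders sum to 4 (valence 4) → 0 H
  atom 5: O, bond orders sum to 1 (valence 2) → 1 H
  atom 6: C, bond orders sum to 3 (valence 4) → 1 H
  atom 7: C, bond orders sum to 2 (valence 4) → 2 H
  atom 8: C, bond orders sum to 1 (valence 4) → 3 H
  atom 9: C, bond orders sum to 2 (valence 4) → 2 H
  atom 10: C, bond orders sum to 2 (valence 4) → 2 H
  atom 11: C, bond orders sum to 3 (valence 4) → 1 H
  atom 12: C, bond orders sum to 2 (valence 4) → 2 H
  atom 13: C, bond orders sum to 1 (valence 4) → 3 H
  atom 14: C, bond orders sum to 4 (valence 4) → 0 H
  atom 15: C, bond orders sum to 1 (valence 4) → 3 H
  atom 16: O, bond orders sum to 2 (valence 2) → 0 H
Total hydrogens: 24.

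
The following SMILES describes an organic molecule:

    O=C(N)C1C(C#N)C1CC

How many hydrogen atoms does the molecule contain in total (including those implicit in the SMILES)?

Walk through each heavy atom and fill implicit hydrogens from standard valence (C 4, N 3, O 2, S 2, halogen 1):
  atom 1: O, bond orders sum to 2 (valence 2) → 0 H
  atom 2: C, bond orders sum to 4 (valence 4) → 0 H
  atom 3: N, bond orders sum to 1 (valence 3) → 2 H
  atom 4: C, bond orders sum to 3 (valence 4) → 1 H
  atom 5: C, bond orders sum to 3 (valence 4) → 1 H
  atom 6: C, bond orders sum to 4 (valence 4) → 0 H
  atom 7: N, bond orders sum to 3 (valence 3) → 0 H
  atom 8: C, bond orders sum to 3 (valence 4) → 1 H
  atom 9: C, bond orders sum to 2 (valence 4) → 2 H
  atom 10: C, bond orders sum to 1 (valence 4) → 3 H
Total hydrogens: 10.

10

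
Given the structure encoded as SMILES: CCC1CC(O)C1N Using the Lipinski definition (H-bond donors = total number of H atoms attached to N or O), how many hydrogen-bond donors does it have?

Donors: find every N or O and count the H atoms it carries.
  atom 6 (O): bond orders sum to 1 → 1 H
  atom 8 (N): bond orders sum to 1 → 2 H
Lipinski HBD = 3.

3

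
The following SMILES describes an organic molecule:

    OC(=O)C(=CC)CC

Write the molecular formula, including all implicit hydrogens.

C6H10O2

Walk through each heavy atom and fill implicit hydrogens from standard valence (C 4, N 3, O 2, S 2, halogen 1):
  atom 1: O, bond orders sum to 1 (valence 2) → 1 H
  atom 2: C, bond orders sum to 4 (valence 4) → 0 H
  atom 3: O, bond orders sum to 2 (valence 2) → 0 H
  atom 4: C, bond orders sum to 4 (valence 4) → 0 H
  atom 5: C, bond orders sum to 3 (valence 4) → 1 H
  atom 6: C, bond orders sum to 1 (valence 4) → 3 H
  atom 7: C, bond orders sum to 2 (valence 4) → 2 H
  atom 8: C, bond orders sum to 1 (valence 4) → 3 H
Totals → C:6, H:10, O:2.
In Hill order: C6H10O2.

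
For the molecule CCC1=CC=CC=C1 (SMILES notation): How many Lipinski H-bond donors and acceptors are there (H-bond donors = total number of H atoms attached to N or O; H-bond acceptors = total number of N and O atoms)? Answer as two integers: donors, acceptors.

Donors: find every N or O and count the H atoms it carries.
  (no N or O atoms present)
Lipinski HBD = 0.
Acceptors: N atoms = 0, O atoms = 0 → HBA = 0.

0, 0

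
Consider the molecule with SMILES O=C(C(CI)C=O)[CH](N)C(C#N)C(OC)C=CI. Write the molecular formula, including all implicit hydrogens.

Walk through each heavy atom and fill implicit hydrogens from standard valence (C 4, N 3, O 2, S 2, halogen 1):
  atom 1: O, bond orders sum to 2 (valence 2) → 0 H
  atom 2: C, bond orders sum to 4 (valence 4) → 0 H
  atom 3: C, bond orders sum to 3 (valence 4) → 1 H
  atom 4: C, bond orders sum to 2 (valence 4) → 2 H
  atom 5: I (halogen, monovalent) → 0 H
  atom 6: C, bond orders sum to 3 (valence 4) → 1 H
  atom 7: O, bond orders sum to 2 (valence 2) → 0 H
  atom 8: C with explicit H count 1
  atom 9: N, bond orders sum to 1 (valence 3) → 2 H
  atom 10: C, bond orders sum to 3 (valence 4) → 1 H
  atom 11: C, bond orders sum to 4 (valence 4) → 0 H
  atom 12: N, bond orders sum to 3 (valence 3) → 0 H
  atom 13: C, bond orders sum to 3 (valence 4) → 1 H
  atom 14: O, bond orders sum to 2 (valence 2) → 0 H
  atom 15: C, bond orders sum to 1 (valence 4) → 3 H
  atom 16: C, bond orders sum to 3 (valence 4) → 1 H
  atom 17: C, bond orders sum to 3 (valence 4) → 1 H
  atom 18: I (halogen, monovalent) → 0 H
Totals → C:11, H:14, I:2, N:2, O:3.
In Hill order: C11H14I2N2O3.

C11H14I2N2O3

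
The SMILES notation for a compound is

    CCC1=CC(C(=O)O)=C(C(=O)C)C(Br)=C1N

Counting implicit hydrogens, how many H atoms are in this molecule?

Walk through each heavy atom and fill implicit hydrogens from standard valence (C 4, N 3, O 2, S 2, halogen 1):
  atom 1: C, bond orders sum to 1 (valence 4) → 3 H
  atom 2: C, bond orders sum to 2 (valence 4) → 2 H
  atom 3: C, bond orders sum to 4 (valence 4) → 0 H
  atom 4: C, bond orders sum to 3 (valence 4) → 1 H
  atom 5: C, bond orders sum to 4 (valence 4) → 0 H
  atom 6: C, bond orders sum to 4 (valence 4) → 0 H
  atom 7: O, bond orders sum to 2 (valence 2) → 0 H
  atom 8: O, bond orders sum to 1 (valence 2) → 1 H
  atom 9: C, bond orders sum to 4 (valence 4) → 0 H
  atom 10: C, bond orders sum to 4 (valence 4) → 0 H
  atom 11: O, bond orders sum to 2 (valence 2) → 0 H
  atom 12: C, bond orders sum to 1 (valence 4) → 3 H
  atom 13: C, bond orders sum to 4 (valence 4) → 0 H
  atom 14: Br (halogen, monovalent) → 0 H
  atom 15: C, bond orders sum to 4 (valence 4) → 0 H
  atom 16: N, bond orders sum to 1 (valence 3) → 2 H
Total hydrogens: 12.

12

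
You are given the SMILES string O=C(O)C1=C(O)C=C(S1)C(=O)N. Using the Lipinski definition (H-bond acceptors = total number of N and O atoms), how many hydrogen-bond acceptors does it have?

N atoms: 1; O atoms: 4.
Lipinski HBA = 1 + 4 = 5.

5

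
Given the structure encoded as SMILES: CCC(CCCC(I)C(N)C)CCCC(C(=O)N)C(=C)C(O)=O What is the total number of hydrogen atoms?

31

Walk through each heavy atom and fill implicit hydrogens from standard valence (C 4, N 3, O 2, S 2, halogen 1):
  atom 1: C, bond orders sum to 1 (valence 4) → 3 H
  atom 2: C, bond orders sum to 2 (valence 4) → 2 H
  atom 3: C, bond orders sum to 3 (valence 4) → 1 H
  atom 4: C, bond orders sum to 2 (valence 4) → 2 H
  atom 5: C, bond orders sum to 2 (valence 4) → 2 H
  atom 6: C, bond orders sum to 2 (valence 4) → 2 H
  atom 7: C, bond orders sum to 3 (valence 4) → 1 H
  atom 8: I (halogen, monovalent) → 0 H
  atom 9: C, bond orders sum to 3 (valence 4) → 1 H
  atom 10: N, bond orders sum to 1 (valence 3) → 2 H
  atom 11: C, bond orders sum to 1 (valence 4) → 3 H
  atom 12: C, bond orders sum to 2 (valence 4) → 2 H
  atom 13: C, bond orders sum to 2 (valence 4) → 2 H
  atom 14: C, bond orders sum to 2 (valence 4) → 2 H
  atom 15: C, bond orders sum to 3 (valence 4) → 1 H
  atom 16: C, bond orders sum to 4 (valence 4) → 0 H
  atom 17: O, bond orders sum to 2 (valence 2) → 0 H
  atom 18: N, bond orders sum to 1 (valence 3) → 2 H
  atom 19: C, bond orders sum to 4 (valence 4) → 0 H
  atom 20: C, bond orders sum to 2 (valence 4) → 2 H
  atom 21: C, bond orders sum to 4 (valence 4) → 0 H
  atom 22: O, bond orders sum to 1 (valence 2) → 1 H
  atom 23: O, bond orders sum to 2 (valence 2) → 0 H
Total hydrogens: 31.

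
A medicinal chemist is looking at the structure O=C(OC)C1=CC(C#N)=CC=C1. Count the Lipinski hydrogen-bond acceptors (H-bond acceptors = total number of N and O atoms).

3

N atoms: 1; O atoms: 2.
Lipinski HBA = 1 + 2 = 3.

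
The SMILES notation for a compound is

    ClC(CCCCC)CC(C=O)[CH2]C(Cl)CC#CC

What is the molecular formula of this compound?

Walk through each heavy atom and fill implicit hydrogens from standard valence (C 4, N 3, O 2, S 2, halogen 1):
  atom 1: Cl (halogen, monovalent) → 0 H
  atom 2: C, bond orders sum to 3 (valence 4) → 1 H
  atom 3: C, bond orders sum to 2 (valence 4) → 2 H
  atom 4: C, bond orders sum to 2 (valence 4) → 2 H
  atom 5: C, bond orders sum to 2 (valence 4) → 2 H
  atom 6: C, bond orders sum to 2 (valence 4) → 2 H
  atom 7: C, bond orders sum to 1 (valence 4) → 3 H
  atom 8: C, bond orders sum to 2 (valence 4) → 2 H
  atom 9: C, bond orders sum to 3 (valence 4) → 1 H
  atom 10: C, bond orders sum to 3 (valence 4) → 1 H
  atom 11: O, bond orders sum to 2 (valence 2) → 0 H
  atom 12: C with explicit H count 2
  atom 13: C, bond orders sum to 3 (valence 4) → 1 H
  atom 14: Cl (halogen, monovalent) → 0 H
  atom 15: C, bond orders sum to 2 (valence 4) → 2 H
  atom 16: C, bond orders sum to 4 (valence 4) → 0 H
  atom 17: C, bond orders sum to 4 (valence 4) → 0 H
  atom 18: C, bond orders sum to 1 (valence 4) → 3 H
Totals → C:15, H:24, Cl:2, O:1.

C15H24Cl2O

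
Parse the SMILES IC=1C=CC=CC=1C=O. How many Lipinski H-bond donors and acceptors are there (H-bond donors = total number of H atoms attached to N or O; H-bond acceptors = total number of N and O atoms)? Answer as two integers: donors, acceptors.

0, 1

Donors: find every N or O and count the H atoms it carries.
  atom 9 (O): bond orders sum to 2 → 0 H
Lipinski HBD = 0.
Acceptors: N atoms = 0, O atoms = 1 → HBA = 1.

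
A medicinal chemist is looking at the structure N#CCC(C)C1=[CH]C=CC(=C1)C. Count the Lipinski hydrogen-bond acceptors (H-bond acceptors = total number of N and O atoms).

1

N atoms: 1; O atoms: 0.
Lipinski HBA = 1 + 0 = 1.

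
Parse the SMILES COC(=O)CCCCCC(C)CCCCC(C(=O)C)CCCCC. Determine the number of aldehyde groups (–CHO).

Scan the SMILES for the aldehyde motif — none present.
Groups that are present: 1 ester, 1 ketone.

0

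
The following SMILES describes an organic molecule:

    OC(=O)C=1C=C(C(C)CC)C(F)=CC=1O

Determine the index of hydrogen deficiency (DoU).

Molecular formula: C11H13FO3.
DoU = (2C + 2 + N − H − X) / 2, where X is the halogen count and O/S are ignored.
    = (2·11 + 2 + 0 − 13 − 1) / 2 = 10 / 2 = 5.

5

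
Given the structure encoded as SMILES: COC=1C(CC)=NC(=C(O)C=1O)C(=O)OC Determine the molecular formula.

Walk through each heavy atom and fill implicit hydrogens from standard valence (C 4, N 3, O 2, S 2, halogen 1):
  atom 1: C, bond orders sum to 1 (valence 4) → 3 H
  atom 2: O, bond orders sum to 2 (valence 2) → 0 H
  atom 3: C, bond orders sum to 4 (valence 4) → 0 H
  atom 4: C, bond orders sum to 4 (valence 4) → 0 H
  atom 5: C, bond orders sum to 2 (valence 4) → 2 H
  atom 6: C, bond orders sum to 1 (valence 4) → 3 H
  atom 7: N, bond orders sum to 3 (valence 3) → 0 H
  atom 8: C, bond orders sum to 4 (valence 4) → 0 H
  atom 9: C, bond orders sum to 4 (valence 4) → 0 H
  atom 10: O, bond orders sum to 1 (valence 2) → 1 H
  atom 11: C, bond orders sum to 4 (valence 4) → 0 H
  atom 12: O, bond orders sum to 1 (valence 2) → 1 H
  atom 13: C, bond orders sum to 4 (valence 4) → 0 H
  atom 14: O, bond orders sum to 2 (valence 2) → 0 H
  atom 15: O, bond orders sum to 2 (valence 2) → 0 H
  atom 16: C, bond orders sum to 1 (valence 4) → 3 H
Totals → C:10, H:13, N:1, O:5.

C10H13NO5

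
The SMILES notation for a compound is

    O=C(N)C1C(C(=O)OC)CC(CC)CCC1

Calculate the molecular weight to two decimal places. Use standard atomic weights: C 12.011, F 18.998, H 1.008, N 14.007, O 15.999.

First, the molecular formula is C12H21NO3 (counting implicit H from valence).
  C: 12 × 12.011 = 144.132
  H: 21 × 1.008 = 21.168
  N: 1 × 14.007 = 14.007
  O: 3 × 15.999 = 47.997
Sum: 12×12.011 + 21×1.008 + 1×14.007 + 3×15.999 = 227.304 → 227.30 g/mol.

227.30 g/mol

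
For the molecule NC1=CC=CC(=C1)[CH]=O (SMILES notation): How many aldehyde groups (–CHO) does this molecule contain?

1

The aldehyde motif appears at heavy-atom position 8 in the SMILES.
Other groups present: 1 primary amine.
Aldehyde count: 1.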